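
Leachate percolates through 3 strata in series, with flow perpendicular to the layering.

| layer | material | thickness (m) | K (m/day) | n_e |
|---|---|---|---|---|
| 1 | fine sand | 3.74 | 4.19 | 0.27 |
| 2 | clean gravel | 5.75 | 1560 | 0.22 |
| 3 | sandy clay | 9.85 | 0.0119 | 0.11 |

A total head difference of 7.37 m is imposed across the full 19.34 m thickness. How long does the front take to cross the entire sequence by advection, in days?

With flow normal to the layers, continuity requires the same specific discharge q through every layer.
Σ(b_i/K_i) = 3.74/4.19 + 5.75/1560 + 9.85/0.0119 = 828.6 d.
q = Δh / Σ(b_i/K_i) = 7.37 / 828.6 = 0.008894 m/day.
In each layer the seepage velocity is v_i = q/n_i, so the layer transit time is t_i = b_i·n_i / q:
  layer 1 (fine sand): t_1 = 3.74 × 0.27 / 0.008894 = 113.5 d
  layer 2 (clean gravel): t_2 = 5.75 × 0.22 / 0.008894 = 142.2 d
  layer 3 (sandy clay): t_3 = 9.85 × 0.11 / 0.008894 = 121.8 d
Total t = Σ t_i = 377.6 days.

378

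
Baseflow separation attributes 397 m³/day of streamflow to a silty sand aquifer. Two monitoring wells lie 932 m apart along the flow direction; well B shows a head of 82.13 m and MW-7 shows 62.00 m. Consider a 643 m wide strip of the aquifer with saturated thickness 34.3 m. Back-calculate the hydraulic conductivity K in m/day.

Cross-sectional area A = 643 × 34.3 = 22055 m².
Hydraulic gradient i = (82.13 − 62.00) / 932 = 20.13 / 932 = 0.02160.
From Q = K·A·i, K = Q / (A·i) = 397 / (22055 × 0.02160) = 0.8334 m/day.

0.833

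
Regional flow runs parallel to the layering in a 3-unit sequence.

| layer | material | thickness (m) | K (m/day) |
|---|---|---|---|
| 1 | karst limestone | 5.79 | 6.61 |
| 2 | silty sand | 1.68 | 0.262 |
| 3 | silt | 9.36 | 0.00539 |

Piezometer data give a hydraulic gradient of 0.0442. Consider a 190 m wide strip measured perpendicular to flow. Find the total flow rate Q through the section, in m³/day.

326

Flow is parallel to layering, so each bed carries its own Darcy discharge and the transmissivities add.
Σ(K_i·b_i) = 6.61×5.79 + 0.262×1.68 + 0.00539×9.36 = 38.76 m²/day.
Hydraulic gradient i = 0.0442.
Q = Σ(K_i·b_i) · W · i = 38.76 × 190 × 0.04420 = 325.5 m³/day.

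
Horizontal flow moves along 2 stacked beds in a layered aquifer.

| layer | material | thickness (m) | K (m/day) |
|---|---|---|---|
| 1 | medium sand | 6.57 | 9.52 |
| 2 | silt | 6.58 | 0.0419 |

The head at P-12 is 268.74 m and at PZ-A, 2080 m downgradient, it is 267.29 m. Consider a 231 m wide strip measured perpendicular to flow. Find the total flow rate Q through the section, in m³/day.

Flow is parallel to layering, so each bed carries its own Darcy discharge and the transmissivities add.
Σ(K_i·b_i) = 9.52×6.57 + 0.0419×6.58 = 62.82 m²/day.
Hydraulic gradient i = (268.74 − 267.29) / 2080 = 1.45 / 2080 = 0.0006971.
Q = Σ(K_i·b_i) · W · i = 62.82 × 231 × 0.0006971 = 10.12 m³/day.

10.1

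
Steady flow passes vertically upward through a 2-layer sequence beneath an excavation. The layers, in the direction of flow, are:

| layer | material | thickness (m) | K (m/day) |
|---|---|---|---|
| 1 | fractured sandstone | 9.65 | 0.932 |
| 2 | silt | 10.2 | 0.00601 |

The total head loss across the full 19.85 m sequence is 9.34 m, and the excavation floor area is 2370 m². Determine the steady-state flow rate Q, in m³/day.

13.0

Flow is perpendicular to layering, so the layers act in series and the equivalent K is the thickness-weighted harmonic mean.
Total thickness L = 9.65 + 10.2 = 19.85 m.
Σ(b_i/K_i) = 9.65/0.932 + 10.2/0.00601 = 1708 d.
K_eq = L / Σ(b_i/K_i) = 19.85 / 1708 = 0.01163 m/day.
Q = K_eq · A · (Δh/L) = 0.01163 × 2370 × (9.34/19.85) = 12.96 m³/day.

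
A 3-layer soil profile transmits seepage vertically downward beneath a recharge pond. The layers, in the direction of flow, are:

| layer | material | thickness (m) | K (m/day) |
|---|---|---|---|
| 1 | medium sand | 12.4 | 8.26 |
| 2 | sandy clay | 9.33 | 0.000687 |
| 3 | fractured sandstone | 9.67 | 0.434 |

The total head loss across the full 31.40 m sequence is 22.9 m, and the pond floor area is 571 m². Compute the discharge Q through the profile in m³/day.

Flow is perpendicular to layering, so the layers act in series and the equivalent K is the thickness-weighted harmonic mean.
Total thickness L = 12.4 + 9.33 + 9.67 = 31.40 m.
Σ(b_i/K_i) = 12.4/8.26 + 9.33/0.000687 + 9.67/0.434 = 13605 d.
K_eq = L / Σ(b_i/K_i) = 31.40 / 13605 = 0.002308 m/day.
Q = K_eq · A · (Δh/L) = 0.002308 × 571 × (22.9/31.40) = 0.9611 m³/day.

0.961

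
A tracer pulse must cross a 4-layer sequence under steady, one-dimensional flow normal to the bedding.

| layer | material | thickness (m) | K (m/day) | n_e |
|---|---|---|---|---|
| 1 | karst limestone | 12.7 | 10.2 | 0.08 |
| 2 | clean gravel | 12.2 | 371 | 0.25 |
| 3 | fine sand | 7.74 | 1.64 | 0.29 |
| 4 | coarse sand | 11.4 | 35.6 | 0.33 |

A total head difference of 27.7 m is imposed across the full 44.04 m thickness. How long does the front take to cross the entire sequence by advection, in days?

2.30

With flow normal to the layers, continuity requires the same specific discharge q through every layer.
Σ(b_i/K_i) = 12.7/10.2 + 12.2/371 + 7.74/1.64 + 11.4/35.6 = 6.318 d.
q = Δh / Σ(b_i/K_i) = 27.7 / 6.318 = 4.384 m/day.
In each layer the seepage velocity is v_i = q/n_i, so the layer transit time is t_i = b_i·n_i / q:
  layer 1 (karst limestone): t_1 = 12.7 × 0.08 / 4.384 = 0.2317 d
  layer 2 (clean gravel): t_2 = 12.2 × 0.25 / 4.384 = 0.6956 d
  layer 3 (fine sand): t_3 = 7.74 × 0.29 / 4.384 = 0.5119 d
  layer 4 (coarse sand): t_4 = 11.4 × 0.33 / 4.384 = 0.8580 d
Total t = Σ t_i = 2.297 days.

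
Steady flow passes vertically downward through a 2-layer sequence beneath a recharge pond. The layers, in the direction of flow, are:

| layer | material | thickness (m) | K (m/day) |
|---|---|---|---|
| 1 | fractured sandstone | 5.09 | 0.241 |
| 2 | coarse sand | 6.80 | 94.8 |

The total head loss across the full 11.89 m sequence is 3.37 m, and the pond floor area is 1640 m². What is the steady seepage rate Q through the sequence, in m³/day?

261

Flow is perpendicular to layering, so the layers act in series and the equivalent K is the thickness-weighted harmonic mean.
Total thickness L = 5.09 + 6.80 = 11.89 m.
Σ(b_i/K_i) = 5.09/0.241 + 6.80/94.8 = 21.19 d.
K_eq = L / Σ(b_i/K_i) = 11.89 / 21.19 = 0.5611 m/day.
Q = K_eq · A · (Δh/L) = 0.5611 × 1640 × (3.37/11.89) = 260.8 m³/day.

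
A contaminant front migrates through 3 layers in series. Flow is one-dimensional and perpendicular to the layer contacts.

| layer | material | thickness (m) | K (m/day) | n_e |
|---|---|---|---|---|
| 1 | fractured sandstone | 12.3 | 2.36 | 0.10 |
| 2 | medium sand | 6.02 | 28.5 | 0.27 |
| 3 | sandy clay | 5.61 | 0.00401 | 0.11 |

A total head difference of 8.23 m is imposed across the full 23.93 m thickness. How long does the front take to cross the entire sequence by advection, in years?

1.62

With flow normal to the layers, continuity requires the same specific discharge q through every layer.
Σ(b_i/K_i) = 12.3/2.36 + 6.02/28.5 + 5.61/0.00401 = 1404 d.
q = Δh / Σ(b_i/K_i) = 8.23 / 1404 = 0.005860 m/day.
In each layer the seepage velocity is v_i = q/n_i, so the layer transit time is t_i = b_i·n_i / q:
  layer 1 (fractured sandstone): t_1 = 12.3 × 0.10 / 0.005860 = 209.9 d
  layer 2 (medium sand): t_2 = 6.02 × 0.27 / 0.005860 = 277.4 d
  layer 3 (sandy clay): t_3 = 5.61 × 0.11 / 0.005860 = 105.3 d
Total t = Σ t_i = 592.6 days = 1.622 years.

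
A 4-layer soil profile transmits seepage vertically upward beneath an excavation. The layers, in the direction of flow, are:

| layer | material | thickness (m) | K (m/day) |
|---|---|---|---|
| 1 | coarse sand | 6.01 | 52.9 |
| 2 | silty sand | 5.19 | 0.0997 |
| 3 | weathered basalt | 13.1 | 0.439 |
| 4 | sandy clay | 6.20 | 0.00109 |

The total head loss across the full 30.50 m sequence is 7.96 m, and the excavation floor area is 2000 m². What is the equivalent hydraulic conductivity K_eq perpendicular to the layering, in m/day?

Flow is perpendicular to layering, so the layers act in series and the equivalent K is the thickness-weighted harmonic mean.
Total thickness L = 6.01 + 5.19 + 13.1 + 6.20 = 30.50 m.
Σ(b_i/K_i) = 6.01/52.9 + 5.19/0.0997 + 13.1/0.439 + 6.20/0.00109 = 5770 d.
K_eq = L / Σ(b_i/K_i) = 30.50 / 5770 = 0.005286 m/day.

0.00529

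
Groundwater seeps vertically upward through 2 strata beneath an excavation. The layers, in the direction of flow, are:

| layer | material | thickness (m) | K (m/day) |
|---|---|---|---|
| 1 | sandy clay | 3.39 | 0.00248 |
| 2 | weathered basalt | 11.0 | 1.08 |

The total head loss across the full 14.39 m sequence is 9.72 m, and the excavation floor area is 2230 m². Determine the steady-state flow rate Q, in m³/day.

Flow is perpendicular to layering, so the layers act in series and the equivalent K is the thickness-weighted harmonic mean.
Total thickness L = 3.39 + 11.0 = 14.39 m.
Σ(b_i/K_i) = 3.39/0.00248 + 11.0/1.08 = 1377 d.
K_eq = L / Σ(b_i/K_i) = 14.39 / 1377 = 0.01045 m/day.
Q = K_eq · A · (Δh/L) = 0.01045 × 2230 × (9.72/14.39) = 15.74 m³/day.

15.7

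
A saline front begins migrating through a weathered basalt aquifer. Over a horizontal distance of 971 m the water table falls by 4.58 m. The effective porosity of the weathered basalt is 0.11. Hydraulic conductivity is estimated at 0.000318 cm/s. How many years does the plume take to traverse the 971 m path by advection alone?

Convert K: 0.000318 cm/s × 864 = 0.2748 m/day.
Hydraulic gradient i = Δh / L = 4.58 / 971 = 0.004717.
Darcy flux q = K · i = 0.2748 × 0.004717 = 0.001296 m/day.
Seepage velocity v = q / n_e = 0.001296 / 0.11 = 0.01178 m/day.
Travel time t = L / v = 971 / 0.01178 = 82419 days = 225.6 years.

226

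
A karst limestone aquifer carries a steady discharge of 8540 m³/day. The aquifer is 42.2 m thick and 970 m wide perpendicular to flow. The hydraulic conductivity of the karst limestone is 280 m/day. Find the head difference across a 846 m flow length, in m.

0.630

Cross-sectional area A = 970 × 42.2 = 40934 m².
From Q = K·A·i, i = Q / (K·A) = 8540 / (280.0 × 40934) = 0.0007451.
Head loss Δh = i · L = 0.0007451 × 846 = 0.6304 m.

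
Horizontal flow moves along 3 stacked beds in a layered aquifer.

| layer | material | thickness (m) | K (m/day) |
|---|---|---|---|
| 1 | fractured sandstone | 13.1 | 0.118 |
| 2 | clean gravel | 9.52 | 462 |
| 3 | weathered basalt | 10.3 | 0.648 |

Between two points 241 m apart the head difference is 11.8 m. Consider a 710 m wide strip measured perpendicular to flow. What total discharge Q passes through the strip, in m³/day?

Flow is parallel to layering, so each bed carries its own Darcy discharge and the transmissivities add.
Σ(K_i·b_i) = 0.118×13.1 + 462×9.52 + 0.648×10.3 = 4406 m²/day.
Hydraulic gradient i = Δh / L = 11.8 / 241 = 0.04896.
Q = Σ(K_i·b_i) · W · i = 4406 × 710 × 0.04896 = 1.532e+05 m³/day.

153000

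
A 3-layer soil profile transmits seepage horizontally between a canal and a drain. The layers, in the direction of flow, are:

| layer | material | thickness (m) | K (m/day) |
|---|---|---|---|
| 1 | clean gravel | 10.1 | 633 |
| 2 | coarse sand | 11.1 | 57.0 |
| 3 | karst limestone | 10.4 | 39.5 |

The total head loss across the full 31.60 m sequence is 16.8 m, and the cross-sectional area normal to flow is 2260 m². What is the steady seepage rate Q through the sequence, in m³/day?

80100

Flow is perpendicular to layering, so the layers act in series and the equivalent K is the thickness-weighted harmonic mean.
Total thickness L = 10.1 + 11.1 + 10.4 = 31.60 m.
Σ(b_i/K_i) = 10.1/633 + 11.1/57.0 + 10.4/39.5 = 0.4740 d.
K_eq = L / Σ(b_i/K_i) = 31.60 / 0.4740 = 66.67 m/day.
Q = K_eq · A · (Δh/L) = 66.67 × 2260 × (16.8/31.60) = 80104 m³/day.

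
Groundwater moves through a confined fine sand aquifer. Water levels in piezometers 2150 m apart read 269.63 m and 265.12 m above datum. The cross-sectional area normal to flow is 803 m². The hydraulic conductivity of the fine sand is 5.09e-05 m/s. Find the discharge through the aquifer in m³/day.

7.41

Convert K: 5.09e-05 m/s × 86400 = 4.398 m/day.
Hydraulic gradient i = (269.63 − 265.12) / 2150 = 4.51 / 2150 = 0.002098.
Darcy's law: Q = K · A · i = 4.398 × 803.0 × 0.002098 = 7.408 m³/day.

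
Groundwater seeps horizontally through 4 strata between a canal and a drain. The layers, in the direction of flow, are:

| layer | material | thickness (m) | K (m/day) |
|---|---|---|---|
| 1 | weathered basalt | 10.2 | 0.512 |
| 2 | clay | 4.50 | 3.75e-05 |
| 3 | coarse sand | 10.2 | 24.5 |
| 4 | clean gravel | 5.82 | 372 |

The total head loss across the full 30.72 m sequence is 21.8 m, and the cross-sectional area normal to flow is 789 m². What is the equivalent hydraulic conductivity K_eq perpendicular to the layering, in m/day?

Flow is perpendicular to layering, so the layers act in series and the equivalent K is the thickness-weighted harmonic mean.
Total thickness L = 10.2 + 4.50 + 10.2 + 5.82 = 30.72 m.
Σ(b_i/K_i) = 10.2/0.512 + 4.50/3.75e-05 + 10.2/24.5 + 5.82/372 = 1.200e+05 d.
K_eq = L / Σ(b_i/K_i) = 30.72 / 1.200e+05 = 0.0002560 m/day.

0.000256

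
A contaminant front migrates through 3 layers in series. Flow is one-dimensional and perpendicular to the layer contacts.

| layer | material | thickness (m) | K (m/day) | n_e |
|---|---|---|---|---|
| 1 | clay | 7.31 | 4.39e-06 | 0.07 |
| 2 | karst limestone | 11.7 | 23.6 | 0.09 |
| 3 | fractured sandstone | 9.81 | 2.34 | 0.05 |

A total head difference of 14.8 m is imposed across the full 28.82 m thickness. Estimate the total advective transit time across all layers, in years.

633

With flow normal to the layers, continuity requires the same specific discharge q through every layer.
Σ(b_i/K_i) = 7.31/4.39e-06 + 11.7/23.6 + 9.81/2.34 = 1.665e+06 d.
q = Δh / Σ(b_i/K_i) = 14.8 / 1.665e+06 = 8.888e-06 m/day.
In each layer the seepage velocity is v_i = q/n_i, so the layer transit time is t_i = b_i·n_i / q:
  layer 1 (clay): t_1 = 7.31 × 0.07 / 8.888e-06 = 57572 d
  layer 2 (karst limestone): t_2 = 11.7 × 0.09 / 8.888e-06 = 1.185e+05 d
  layer 3 (fractured sandstone): t_3 = 9.81 × 0.05 / 8.888e-06 = 55186 d
Total t = Σ t_i = 2.312e+05 days = 633.1 years.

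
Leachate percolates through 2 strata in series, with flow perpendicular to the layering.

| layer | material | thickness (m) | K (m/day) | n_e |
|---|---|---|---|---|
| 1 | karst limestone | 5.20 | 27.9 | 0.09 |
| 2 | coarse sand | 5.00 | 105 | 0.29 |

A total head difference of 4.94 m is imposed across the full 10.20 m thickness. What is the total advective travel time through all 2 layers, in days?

With flow normal to the layers, continuity requires the same specific discharge q through every layer.
Σ(b_i/K_i) = 5.20/27.9 + 5.00/105 = 0.2340 d.
q = Δh / Σ(b_i/K_i) = 4.94 / 0.2340 = 21.11 m/day.
In each layer the seepage velocity is v_i = q/n_i, so the layer transit time is t_i = b_i·n_i / q:
  layer 1 (karst limestone): t_1 = 5.20 × 0.09 / 21.11 = 0.02217 d
  layer 2 (coarse sand): t_2 = 5.00 × 0.29 / 21.11 = 0.06868 d
Total t = Σ t_i = 0.09085 days.

0.0909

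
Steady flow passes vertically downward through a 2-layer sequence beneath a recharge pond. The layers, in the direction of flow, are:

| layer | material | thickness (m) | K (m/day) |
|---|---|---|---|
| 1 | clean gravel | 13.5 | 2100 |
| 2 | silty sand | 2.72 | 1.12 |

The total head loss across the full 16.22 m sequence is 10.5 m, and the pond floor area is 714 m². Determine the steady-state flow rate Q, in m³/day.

Flow is perpendicular to layering, so the layers act in series and the equivalent K is the thickness-weighted harmonic mean.
Total thickness L = 13.5 + 2.72 = 16.22 m.
Σ(b_i/K_i) = 13.5/2100 + 2.72/1.12 = 2.435 d.
K_eq = L / Σ(b_i/K_i) = 16.22 / 2.435 = 6.661 m/day.
Q = K_eq · A · (Δh/L) = 6.661 × 714 × (10.5/16.22) = 3079 m³/day.

3080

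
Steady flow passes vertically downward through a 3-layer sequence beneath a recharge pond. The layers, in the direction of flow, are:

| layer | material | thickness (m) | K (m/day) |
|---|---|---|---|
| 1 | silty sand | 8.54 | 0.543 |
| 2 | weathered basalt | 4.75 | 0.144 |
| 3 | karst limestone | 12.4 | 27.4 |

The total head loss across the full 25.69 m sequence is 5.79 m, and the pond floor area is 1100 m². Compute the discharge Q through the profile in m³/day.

Flow is perpendicular to layering, so the layers act in series and the equivalent K is the thickness-weighted harmonic mean.
Total thickness L = 8.54 + 4.75 + 12.4 = 25.69 m.
Σ(b_i/K_i) = 8.54/0.543 + 4.75/0.144 + 12.4/27.4 = 49.17 d.
K_eq = L / Σ(b_i/K_i) = 25.69 / 49.17 = 0.5225 m/day.
Q = K_eq · A · (Δh/L) = 0.5225 × 1100 × (5.79/25.69) = 129.5 m³/day.

130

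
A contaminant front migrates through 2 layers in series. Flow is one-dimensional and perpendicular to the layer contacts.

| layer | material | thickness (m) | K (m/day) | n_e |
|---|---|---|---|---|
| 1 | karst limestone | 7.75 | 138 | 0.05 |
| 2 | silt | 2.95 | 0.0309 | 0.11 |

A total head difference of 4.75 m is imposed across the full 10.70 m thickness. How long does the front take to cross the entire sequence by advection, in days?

14.3

With flow normal to the layers, continuity requires the same specific discharge q through every layer.
Σ(b_i/K_i) = 7.75/138 + 2.95/0.0309 = 95.53 d.
q = Δh / Σ(b_i/K_i) = 4.75 / 95.53 = 0.04972 m/day.
In each layer the seepage velocity is v_i = q/n_i, so the layer transit time is t_i = b_i·n_i / q:
  layer 1 (karst limestone): t_1 = 7.75 × 0.05 / 0.04972 = 7.793 d
  layer 2 (silt): t_2 = 2.95 × 0.11 / 0.04972 = 6.526 d
Total t = Σ t_i = 14.32 days.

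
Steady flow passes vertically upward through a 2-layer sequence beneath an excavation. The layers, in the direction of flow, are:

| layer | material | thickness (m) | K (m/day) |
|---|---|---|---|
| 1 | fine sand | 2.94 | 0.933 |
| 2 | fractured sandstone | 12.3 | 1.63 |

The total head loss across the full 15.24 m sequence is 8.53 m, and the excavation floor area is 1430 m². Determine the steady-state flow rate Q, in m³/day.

Flow is perpendicular to layering, so the layers act in series and the equivalent K is the thickness-weighted harmonic mean.
Total thickness L = 2.94 + 12.3 = 15.24 m.
Σ(b_i/K_i) = 2.94/0.933 + 12.3/1.63 = 10.70 d.
K_eq = L / Σ(b_i/K_i) = 15.24 / 10.70 = 1.425 m/day.
Q = K_eq · A · (Δh/L) = 1.425 × 1430 × (8.53/15.24) = 1140 m³/day.

1140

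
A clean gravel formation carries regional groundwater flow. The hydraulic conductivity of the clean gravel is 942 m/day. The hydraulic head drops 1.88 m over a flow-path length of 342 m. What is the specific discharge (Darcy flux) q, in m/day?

Hydraulic gradient i = Δh / L = 1.88 / 342 = 0.005497.
Specific discharge q = K · i = 942.0 × 0.005497 = 5.178 m/day.

5.18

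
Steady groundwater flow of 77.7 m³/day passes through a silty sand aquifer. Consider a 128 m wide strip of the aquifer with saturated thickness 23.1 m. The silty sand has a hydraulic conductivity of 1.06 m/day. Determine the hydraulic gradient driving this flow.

0.0248

Cross-sectional area A = 128 × 23.1 = 2957 m².
From Q = K·A·i, i = Q / (K·A) = 77.7 / (1.060 × 2957) = 0.02479.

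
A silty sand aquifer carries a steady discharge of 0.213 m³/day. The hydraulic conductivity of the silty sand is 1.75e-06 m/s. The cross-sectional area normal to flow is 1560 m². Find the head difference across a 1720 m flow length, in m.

Convert K: 1.75e-06 m/s × 86400 = 0.1512 m/day.
From Q = K·A·i, i = Q / (K·A) = 0.213 / (0.1512 × 1560) = 0.0009030.
Head loss Δh = i · L = 0.0009030 × 1720 = 1.553 m.

1.55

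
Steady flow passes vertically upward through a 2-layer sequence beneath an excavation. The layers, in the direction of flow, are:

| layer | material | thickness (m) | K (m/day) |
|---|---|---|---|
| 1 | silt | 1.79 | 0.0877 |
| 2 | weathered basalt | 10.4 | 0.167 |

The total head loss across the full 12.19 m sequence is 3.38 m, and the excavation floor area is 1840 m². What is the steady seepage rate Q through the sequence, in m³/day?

75.2

Flow is perpendicular to layering, so the layers act in series and the equivalent K is the thickness-weighted harmonic mean.
Total thickness L = 1.79 + 10.4 = 12.19 m.
Σ(b_i/K_i) = 1.79/0.0877 + 10.4/0.167 = 82.69 d.
K_eq = L / Σ(b_i/K_i) = 12.19 / 82.69 = 0.1474 m/day.
Q = K_eq · A · (Δh/L) = 0.1474 × 1840 × (3.38/12.19) = 75.21 m³/day.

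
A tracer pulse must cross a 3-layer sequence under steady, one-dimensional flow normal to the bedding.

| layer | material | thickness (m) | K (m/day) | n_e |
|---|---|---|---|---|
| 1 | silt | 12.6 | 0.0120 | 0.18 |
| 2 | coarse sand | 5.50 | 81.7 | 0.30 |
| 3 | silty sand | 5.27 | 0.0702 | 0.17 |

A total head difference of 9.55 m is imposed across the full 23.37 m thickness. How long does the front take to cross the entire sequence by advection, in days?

567

With flow normal to the layers, continuity requires the same specific discharge q through every layer.
Σ(b_i/K_i) = 12.6/0.0120 + 5.50/81.7 + 5.27/0.0702 = 1125 d.
q = Δh / Σ(b_i/K_i) = 9.55 / 1125 = 0.008488 m/day.
In each layer the seepage velocity is v_i = q/n_i, so the layer transit time is t_i = b_i·n_i / q:
  layer 1 (silt): t_1 = 12.6 × 0.18 / 0.008488 = 267.2 d
  layer 2 (coarse sand): t_2 = 5.50 × 0.30 / 0.008488 = 194.4 d
  layer 3 (silty sand): t_3 = 5.27 × 0.17 / 0.008488 = 105.6 d
Total t = Σ t_i = 567.2 days.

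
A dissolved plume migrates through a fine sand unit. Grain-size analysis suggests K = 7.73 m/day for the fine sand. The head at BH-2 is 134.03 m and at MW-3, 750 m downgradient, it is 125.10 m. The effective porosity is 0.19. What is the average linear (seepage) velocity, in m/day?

Hydraulic gradient i = (134.03 − 125.10) / 750 = 8.93 / 750 = 0.01191.
Darcy flux q = K · i = 7.730 × 0.01191 = 0.09204 m/day.
Seepage velocity v = q / n_e = 0.09204 / 0.19 = 0.4844 m/day.

0.484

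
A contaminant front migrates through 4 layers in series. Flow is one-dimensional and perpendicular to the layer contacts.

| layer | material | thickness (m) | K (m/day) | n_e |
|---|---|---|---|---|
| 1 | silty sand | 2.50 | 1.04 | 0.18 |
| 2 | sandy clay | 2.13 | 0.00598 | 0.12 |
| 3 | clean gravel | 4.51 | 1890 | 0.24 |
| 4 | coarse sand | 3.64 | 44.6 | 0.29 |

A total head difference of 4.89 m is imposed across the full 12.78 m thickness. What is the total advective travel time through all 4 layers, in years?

With flow normal to the layers, continuity requires the same specific discharge q through every layer.
Σ(b_i/K_i) = 2.50/1.04 + 2.13/0.00598 + 4.51/1890 + 3.64/44.6 = 358.7 d.
q = Δh / Σ(b_i/K_i) = 4.89 / 358.7 = 0.01363 m/day.
In each layer the seepage velocity is v_i = q/n_i, so the layer transit time is t_i = b_i·n_i / q:
  layer 1 (silty sand): t_1 = 2.50 × 0.18 / 0.01363 = 33.01 d
  layer 2 (sandy clay): t_2 = 2.13 × 0.12 / 0.01363 = 18.75 d
  layer 3 (clean gravel): t_3 = 4.51 × 0.24 / 0.01363 = 79.39 d
  layer 4 (coarse sand): t_4 = 3.64 × 0.29 / 0.01363 = 77.43 d
Total t = Σ t_i = 208.6 days = 0.5710 years.

0.571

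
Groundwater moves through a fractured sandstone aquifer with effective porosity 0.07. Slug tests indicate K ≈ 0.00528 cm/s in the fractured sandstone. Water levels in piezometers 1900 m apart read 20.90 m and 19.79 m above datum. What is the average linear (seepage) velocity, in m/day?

Convert K: 0.00528 cm/s × 864 = 4.562 m/day.
Hydraulic gradient i = (20.90 − 19.79) / 1900 = 1.11 / 1900 = 0.0005842.
Darcy flux q = K · i = 4.562 × 0.0005842 = 0.002665 m/day.
Seepage velocity v = q / n_e = 0.002665 / 0.07 = 0.03807 m/day.

0.0381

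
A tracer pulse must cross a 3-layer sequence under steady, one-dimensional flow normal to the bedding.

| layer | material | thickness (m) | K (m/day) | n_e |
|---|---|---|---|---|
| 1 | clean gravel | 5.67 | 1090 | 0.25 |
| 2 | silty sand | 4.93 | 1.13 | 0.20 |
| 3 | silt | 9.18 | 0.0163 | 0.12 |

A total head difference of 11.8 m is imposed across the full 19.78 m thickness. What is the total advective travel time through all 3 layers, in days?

With flow normal to the layers, continuity requires the same specific discharge q through every layer.
Σ(b_i/K_i) = 5.67/1090 + 4.93/1.13 + 9.18/0.0163 = 567.6 d.
q = Δh / Σ(b_i/K_i) = 11.8 / 567.6 = 0.02079 m/day.
In each layer the seepage velocity is v_i = q/n_i, so the layer transit time is t_i = b_i·n_i / q:
  layer 1 (clean gravel): t_1 = 5.67 × 0.25 / 0.02079 = 68.18 d
  layer 2 (silty sand): t_2 = 4.93 × 0.20 / 0.02079 = 47.42 d
  layer 3 (silt): t_3 = 9.18 × 0.12 / 0.02079 = 52.98 d
Total t = Σ t_i = 168.6 days.

169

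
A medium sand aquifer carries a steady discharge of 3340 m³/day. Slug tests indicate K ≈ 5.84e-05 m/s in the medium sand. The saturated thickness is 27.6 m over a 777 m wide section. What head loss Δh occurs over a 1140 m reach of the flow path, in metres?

Convert K: 5.84e-05 m/s × 86400 = 5.046 m/day.
Cross-sectional area A = 777 × 27.6 = 21445 m².
From Q = K·A·i, i = Q / (K·A) = 3340 / (5.046 × 21445) = 0.03087.
Head loss Δh = i · L = 0.03087 × 1140 = 35.19 m.

35.2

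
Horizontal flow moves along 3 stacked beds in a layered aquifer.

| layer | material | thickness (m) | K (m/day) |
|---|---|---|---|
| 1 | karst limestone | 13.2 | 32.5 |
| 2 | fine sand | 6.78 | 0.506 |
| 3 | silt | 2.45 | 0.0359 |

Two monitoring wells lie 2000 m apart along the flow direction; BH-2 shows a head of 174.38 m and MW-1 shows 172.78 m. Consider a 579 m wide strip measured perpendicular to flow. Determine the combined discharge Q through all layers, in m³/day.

200

Flow is parallel to layering, so each bed carries its own Darcy discharge and the transmissivities add.
Σ(K_i·b_i) = 32.5×13.2 + 0.506×6.78 + 0.0359×2.45 = 432.5 m²/day.
Hydraulic gradient i = (174.38 − 172.78) / 2000 = 1.6 / 2000 = 0.0008000.
Q = Σ(K_i·b_i) · W · i = 432.5 × 579 × 0.0008000 = 200.3 m³/day.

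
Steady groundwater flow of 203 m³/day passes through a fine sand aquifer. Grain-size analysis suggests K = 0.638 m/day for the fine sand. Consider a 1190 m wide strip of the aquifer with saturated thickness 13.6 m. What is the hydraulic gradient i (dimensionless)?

Cross-sectional area A = 1190 × 13.6 = 16184 m².
From Q = K·A·i, i = Q / (K·A) = 203 / (0.6380 × 16184) = 0.01966.

0.0197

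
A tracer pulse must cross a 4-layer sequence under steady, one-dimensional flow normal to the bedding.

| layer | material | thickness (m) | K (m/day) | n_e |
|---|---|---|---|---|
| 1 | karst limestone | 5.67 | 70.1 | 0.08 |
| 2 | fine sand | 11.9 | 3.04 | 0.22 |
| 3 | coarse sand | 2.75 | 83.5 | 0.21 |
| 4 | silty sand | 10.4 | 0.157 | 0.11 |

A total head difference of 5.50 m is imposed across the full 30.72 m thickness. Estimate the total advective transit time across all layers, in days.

61.2

With flow normal to the layers, continuity requires the same specific discharge q through every layer.
Σ(b_i/K_i) = 5.67/70.1 + 11.9/3.04 + 2.75/83.5 + 10.4/0.157 = 70.27 d.
q = Δh / Σ(b_i/K_i) = 5.50 / 70.27 = 0.07827 m/day.
In each layer the seepage velocity is v_i = q/n_i, so the layer transit time is t_i = b_i·n_i / q:
  layer 1 (karst limestone): t_1 = 5.67 × 0.08 / 0.07827 = 5.795 d
  layer 2 (fine sand): t_2 = 11.9 × 0.22 / 0.07827 = 33.45 d
  layer 3 (coarse sand): t_3 = 2.75 × 0.21 / 0.07827 = 7.378 d
  layer 4 (silty sand): t_4 = 10.4 × 0.11 / 0.07827 = 14.62 d
Total t = Σ t_i = 61.24 days.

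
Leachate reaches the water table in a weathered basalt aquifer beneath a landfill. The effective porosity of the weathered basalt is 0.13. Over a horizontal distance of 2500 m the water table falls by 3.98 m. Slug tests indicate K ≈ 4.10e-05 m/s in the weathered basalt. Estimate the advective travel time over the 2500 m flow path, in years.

158

Convert K: 4.10e-05 m/s × 86400 = 3.542 m/day.
Hydraulic gradient i = Δh / L = 3.98 / 2500 = 0.001592.
Darcy flux q = K · i = 3.542 × 0.001592 = 0.005640 m/day.
Seepage velocity v = q / n_e = 0.005640 / 0.13 = 0.04338 m/day.
Travel time t = L / v = 2500 / 0.04338 = 57629 days = 157.8 years.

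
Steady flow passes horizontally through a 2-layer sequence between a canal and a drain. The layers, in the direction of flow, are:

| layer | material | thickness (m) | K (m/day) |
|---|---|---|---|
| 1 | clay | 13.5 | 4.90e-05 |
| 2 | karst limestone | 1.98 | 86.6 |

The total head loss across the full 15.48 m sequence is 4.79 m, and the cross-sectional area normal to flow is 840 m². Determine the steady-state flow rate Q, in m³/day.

0.0146

Flow is perpendicular to layering, so the layers act in series and the equivalent K is the thickness-weighted harmonic mean.
Total thickness L = 13.5 + 1.98 = 15.48 m.
Σ(b_i/K_i) = 13.5/4.90e-05 + 1.98/86.6 = 2.755e+05 d.
K_eq = L / Σ(b_i/K_i) = 15.48 / 2.755e+05 = 5.619e-05 m/day.
Q = K_eq · A · (Δh/L) = 5.619e-05 × 840 × (4.79/15.48) = 0.01460 m³/day.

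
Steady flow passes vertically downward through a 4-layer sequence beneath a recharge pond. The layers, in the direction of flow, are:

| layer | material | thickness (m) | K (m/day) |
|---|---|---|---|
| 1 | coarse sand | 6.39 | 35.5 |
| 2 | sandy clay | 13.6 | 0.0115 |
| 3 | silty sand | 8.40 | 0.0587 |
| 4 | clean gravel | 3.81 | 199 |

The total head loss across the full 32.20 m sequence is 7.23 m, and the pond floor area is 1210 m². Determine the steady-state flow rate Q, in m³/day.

Flow is perpendicular to layering, so the layers act in series and the equivalent K is the thickness-weighted harmonic mean.
Total thickness L = 6.39 + 13.6 + 8.40 + 3.81 = 32.20 m.
Σ(b_i/K_i) = 6.39/35.5 + 13.6/0.0115 + 8.40/0.0587 + 3.81/199 = 1326 d.
K_eq = L / Σ(b_i/K_i) = 32.20 / 1326 = 0.02429 m/day.
Q = K_eq · A · (Δh/L) = 0.02429 × 1210 × (7.23/32.20) = 6.598 m³/day.

6.60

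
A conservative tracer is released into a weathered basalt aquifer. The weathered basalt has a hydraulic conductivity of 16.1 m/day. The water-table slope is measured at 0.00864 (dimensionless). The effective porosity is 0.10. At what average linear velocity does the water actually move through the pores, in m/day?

1.39

Hydraulic gradient i = 0.00864.
Darcy flux q = K · i = 16.10 × 0.008640 = 0.1391 m/day.
Seepage velocity v = q / n_e = 0.1391 / 0.10 = 1.391 m/day.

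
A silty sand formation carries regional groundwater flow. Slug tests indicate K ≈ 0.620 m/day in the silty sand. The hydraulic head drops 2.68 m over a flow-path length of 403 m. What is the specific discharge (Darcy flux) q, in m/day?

Hydraulic gradient i = Δh / L = 2.68 / 403 = 0.006650.
Specific discharge q = K · i = 0.6200 × 0.006650 = 0.004123 m/day.

0.00412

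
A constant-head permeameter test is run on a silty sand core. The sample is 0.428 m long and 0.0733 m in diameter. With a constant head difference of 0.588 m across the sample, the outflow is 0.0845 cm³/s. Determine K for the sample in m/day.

1.26

Cross-sectional area A = π·(d/2)² = π × (0.0733/2)² = 0.004220 m².
Convert discharge: 0.0845 cm³/s = 8.450e-08 m³/s.
Darcy's law rearranged: K = Q·L / (A·Δh) = 8.450e-08 × 0.428 / (0.004220 × 0.588) = 1.458e-05 m/s = 1.259 m/day.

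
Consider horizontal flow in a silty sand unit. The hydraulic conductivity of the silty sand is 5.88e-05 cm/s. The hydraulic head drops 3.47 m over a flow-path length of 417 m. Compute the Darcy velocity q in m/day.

0.000423

Convert K: 5.88e-05 cm/s × 864 = 0.05080 m/day.
Hydraulic gradient i = Δh / L = 3.47 / 417 = 0.008321.
Specific discharge q = K · i = 0.05080 × 0.008321 = 0.0004228 m/day.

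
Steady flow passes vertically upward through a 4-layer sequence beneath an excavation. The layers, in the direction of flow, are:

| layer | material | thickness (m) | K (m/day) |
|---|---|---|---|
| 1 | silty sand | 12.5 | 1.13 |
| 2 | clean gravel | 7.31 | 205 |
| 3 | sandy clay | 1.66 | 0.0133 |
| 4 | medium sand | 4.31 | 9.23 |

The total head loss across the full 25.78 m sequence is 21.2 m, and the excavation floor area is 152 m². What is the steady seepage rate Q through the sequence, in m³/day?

23.6

Flow is perpendicular to layering, so the layers act in series and the equivalent K is the thickness-weighted harmonic mean.
Total thickness L = 12.5 + 7.31 + 1.66 + 4.31 = 25.78 m.
Σ(b_i/K_i) = 12.5/1.13 + 7.31/205 + 1.66/0.0133 + 4.31/9.23 = 136.4 d.
K_eq = L / Σ(b_i/K_i) = 25.78 / 136.4 = 0.1890 m/day.
Q = K_eq · A · (Δh/L) = 0.1890 × 152 × (21.2/25.78) = 23.63 m³/day.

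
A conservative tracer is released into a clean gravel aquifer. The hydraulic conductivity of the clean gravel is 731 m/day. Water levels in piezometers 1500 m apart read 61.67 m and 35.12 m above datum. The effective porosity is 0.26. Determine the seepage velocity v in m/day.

49.8

Hydraulic gradient i = (61.67 − 35.12) / 1500 = 26.55 / 1500 = 0.01770.
Darcy flux q = K · i = 731.0 × 0.01770 = 12.94 m/day.
Seepage velocity v = q / n_e = 12.94 / 0.26 = 49.76 m/day.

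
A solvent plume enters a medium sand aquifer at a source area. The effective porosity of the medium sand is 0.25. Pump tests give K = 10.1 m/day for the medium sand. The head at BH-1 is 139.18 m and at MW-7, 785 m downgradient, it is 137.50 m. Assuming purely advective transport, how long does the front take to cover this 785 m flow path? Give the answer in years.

24.9

Hydraulic gradient i = (139.18 − 137.50) / 785 = 1.68 / 785 = 0.002140.
Darcy flux q = K · i = 10.10 × 0.002140 = 0.02162 m/day.
Seepage velocity v = q / n_e = 0.02162 / 0.25 = 0.08646 m/day.
Travel time t = L / v = 785 / 0.08646 = 9079 days = 24.86 years.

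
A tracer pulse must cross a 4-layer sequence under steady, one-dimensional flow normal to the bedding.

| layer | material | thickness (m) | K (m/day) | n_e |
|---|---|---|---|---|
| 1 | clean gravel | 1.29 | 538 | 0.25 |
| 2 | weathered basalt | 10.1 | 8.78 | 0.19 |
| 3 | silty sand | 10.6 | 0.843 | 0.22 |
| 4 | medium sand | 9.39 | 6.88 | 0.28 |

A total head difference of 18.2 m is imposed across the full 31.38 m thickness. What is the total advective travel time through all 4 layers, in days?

5.97

With flow normal to the layers, continuity requires the same specific discharge q through every layer.
Σ(b_i/K_i) = 1.29/538 + 10.1/8.78 + 10.6/0.843 + 9.39/6.88 = 15.09 d.
q = Δh / Σ(b_i/K_i) = 18.2 / 15.09 = 1.206 m/day.
In each layer the seepage velocity is v_i = q/n_i, so the layer transit time is t_i = b_i·n_i / q:
  layer 1 (clean gravel): t_1 = 1.29 × 0.25 / 1.206 = 0.2674 d
  layer 2 (weathered basalt): t_2 = 10.1 × 0.19 / 1.206 = 1.591 d
  layer 3 (silty sand): t_3 = 10.6 × 0.22 / 1.206 = 1.934 d
  layer 4 (medium sand): t_4 = 9.39 × 0.28 / 1.206 = 2.180 d
Total t = Σ t_i = 5.973 days.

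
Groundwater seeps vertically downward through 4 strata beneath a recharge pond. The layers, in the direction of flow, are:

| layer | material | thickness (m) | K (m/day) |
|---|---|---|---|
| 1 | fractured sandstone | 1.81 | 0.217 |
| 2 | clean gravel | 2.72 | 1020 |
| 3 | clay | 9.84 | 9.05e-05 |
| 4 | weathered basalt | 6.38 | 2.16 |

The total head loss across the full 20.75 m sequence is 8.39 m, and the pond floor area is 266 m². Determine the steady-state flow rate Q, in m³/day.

0.0205

Flow is perpendicular to layering, so the layers act in series and the equivalent K is the thickness-weighted harmonic mean.
Total thickness L = 1.81 + 2.72 + 9.84 + 6.38 = 20.75 m.
Σ(b_i/K_i) = 1.81/0.217 + 2.72/1020 + 9.84/9.05e-05 + 6.38/2.16 = 1.087e+05 d.
K_eq = L / Σ(b_i/K_i) = 20.75 / 1.087e+05 = 0.0001908 m/day.
Q = K_eq · A · (Δh/L) = 0.0001908 × 266 × (8.39/20.75) = 0.02052 m³/day.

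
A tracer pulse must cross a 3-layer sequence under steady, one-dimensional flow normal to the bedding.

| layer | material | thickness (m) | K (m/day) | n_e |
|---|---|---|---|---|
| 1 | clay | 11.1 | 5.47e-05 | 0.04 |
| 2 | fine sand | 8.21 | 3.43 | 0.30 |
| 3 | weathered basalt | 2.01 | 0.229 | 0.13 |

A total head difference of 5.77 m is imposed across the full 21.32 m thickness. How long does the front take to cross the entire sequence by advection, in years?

305

With flow normal to the layers, continuity requires the same specific discharge q through every layer.
Σ(b_i/K_i) = 11.1/5.47e-05 + 8.21/3.43 + 2.01/0.229 = 2.029e+05 d.
q = Δh / Σ(b_i/K_i) = 5.77 / 2.029e+05 = 2.843e-05 m/day.
In each layer the seepage velocity is v_i = q/n_i, so the layer transit time is t_i = b_i·n_i / q:
  layer 1 (clay): t_1 = 11.1 × 0.04 / 2.843e-05 = 15616 d
  layer 2 (fine sand): t_2 = 8.21 × 0.30 / 2.843e-05 = 86626 d
  layer 3 (weathered basalt): t_3 = 2.01 × 0.13 / 2.843e-05 = 9190 d
Total t = Σ t_i = 1.114e+05 days = 305.1 years.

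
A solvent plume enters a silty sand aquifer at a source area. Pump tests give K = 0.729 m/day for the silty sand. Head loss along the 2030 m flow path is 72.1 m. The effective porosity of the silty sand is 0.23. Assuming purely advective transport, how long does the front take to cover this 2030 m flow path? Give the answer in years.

49.4

Hydraulic gradient i = Δh / L = 72.1 / 2030 = 0.03552.
Darcy flux q = K · i = 0.7290 × 0.03552 = 0.02589 m/day.
Seepage velocity v = q / n_e = 0.02589 / 0.23 = 0.1126 m/day.
Travel time t = L / v = 2030 / 0.1126 = 18033 days = 49.37 years.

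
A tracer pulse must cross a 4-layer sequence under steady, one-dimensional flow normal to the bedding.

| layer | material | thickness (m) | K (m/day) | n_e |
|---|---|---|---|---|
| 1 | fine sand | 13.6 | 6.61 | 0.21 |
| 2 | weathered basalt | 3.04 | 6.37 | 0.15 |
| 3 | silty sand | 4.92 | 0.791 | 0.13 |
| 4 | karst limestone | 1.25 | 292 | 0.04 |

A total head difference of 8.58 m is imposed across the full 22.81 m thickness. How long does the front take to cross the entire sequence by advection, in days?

With flow normal to the layers, continuity requires the same specific discharge q through every layer.
Σ(b_i/K_i) = 13.6/6.61 + 3.04/6.37 + 4.92/0.791 + 1.25/292 = 8.759 d.
q = Δh / Σ(b_i/K_i) = 8.58 / 8.759 = 0.9796 m/day.
In each layer the seepage velocity is v_i = q/n_i, so the layer transit time is t_i = b_i·n_i / q:
  layer 1 (fine sand): t_1 = 13.6 × 0.21 / 0.9796 = 2.916 d
  layer 2 (weathered basalt): t_2 = 3.04 × 0.15 / 0.9796 = 0.4655 d
  layer 3 (silty sand): t_3 = 4.92 × 0.13 / 0.9796 = 0.6529 d
  layer 4 (karst limestone): t_4 = 1.25 × 0.04 / 0.9796 = 0.05104 d
Total t = Σ t_i = 4.085 days.

4.09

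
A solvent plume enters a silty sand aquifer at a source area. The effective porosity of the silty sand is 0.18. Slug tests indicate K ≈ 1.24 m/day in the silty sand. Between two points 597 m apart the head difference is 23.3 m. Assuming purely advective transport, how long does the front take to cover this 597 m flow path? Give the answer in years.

Hydraulic gradient i = Δh / L = 23.3 / 597 = 0.03903.
Darcy flux q = K · i = 1.240 × 0.03903 = 0.04840 m/day.
Seepage velocity v = q / n_e = 0.04840 / 0.18 = 0.2689 m/day.
Travel time t = L / v = 597 / 0.2689 = 2220 days = 6.079 years.

6.08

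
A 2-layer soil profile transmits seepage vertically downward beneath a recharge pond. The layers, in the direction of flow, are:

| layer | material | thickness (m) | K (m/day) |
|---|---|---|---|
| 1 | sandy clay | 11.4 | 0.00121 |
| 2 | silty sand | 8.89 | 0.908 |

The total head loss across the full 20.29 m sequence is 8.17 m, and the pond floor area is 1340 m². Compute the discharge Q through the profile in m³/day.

Flow is perpendicular to layering, so the layers act in series and the equivalent K is the thickness-weighted harmonic mean.
Total thickness L = 11.4 + 8.89 = 20.29 m.
Σ(b_i/K_i) = 11.4/0.00121 + 8.89/0.908 = 9431 d.
K_eq = L / Σ(b_i/K_i) = 20.29 / 9431 = 0.002151 m/day.
Q = K_eq · A · (Δh/L) = 0.002151 × 1340 × (8.17/20.29) = 1.161 m³/day.

1.16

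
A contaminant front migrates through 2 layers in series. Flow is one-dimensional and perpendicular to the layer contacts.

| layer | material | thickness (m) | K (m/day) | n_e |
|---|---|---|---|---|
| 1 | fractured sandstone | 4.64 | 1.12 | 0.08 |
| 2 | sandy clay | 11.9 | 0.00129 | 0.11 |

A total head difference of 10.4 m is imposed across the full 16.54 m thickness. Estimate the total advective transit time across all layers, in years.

With flow normal to the layers, continuity requires the same specific discharge q through every layer.
Σ(b_i/K_i) = 4.64/1.12 + 11.9/0.00129 = 9229 d.
q = Δh / Σ(b_i/K_i) = 10.4 / 9229 = 0.001127 m/day.
In each layer the seepage velocity is v_i = q/n_i, so the layer transit time is t_i = b_i·n_i / q:
  layer 1 (fractured sandstone): t_1 = 4.64 × 0.08 / 0.001127 = 329.4 d
  layer 2 (sandy clay): t_2 = 11.9 × 0.11 / 0.001127 = 1162 d
Total t = Σ t_i = 1491 days = 4.082 years.

4.08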